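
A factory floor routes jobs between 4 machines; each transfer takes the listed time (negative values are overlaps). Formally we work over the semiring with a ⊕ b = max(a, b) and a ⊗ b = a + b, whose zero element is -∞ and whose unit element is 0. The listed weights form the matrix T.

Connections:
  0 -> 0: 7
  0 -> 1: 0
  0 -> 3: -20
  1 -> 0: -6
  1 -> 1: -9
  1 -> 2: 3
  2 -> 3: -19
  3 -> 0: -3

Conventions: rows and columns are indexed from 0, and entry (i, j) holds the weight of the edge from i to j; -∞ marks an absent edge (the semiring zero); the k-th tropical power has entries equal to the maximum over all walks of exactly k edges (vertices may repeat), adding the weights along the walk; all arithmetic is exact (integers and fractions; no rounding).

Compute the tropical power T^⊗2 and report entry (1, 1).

T^⊗2:
  [14, 7, 3, -13]
  [1, -6, -6, -16]
  [-22, -∞, -∞, -∞]
  [4, -3, -∞, -23]
Key observation: the optimum is the walk 1->0->1, with weight (-6) + 0 = -6.
Optimal value attained by: walk 1->0->1.
Answer: (T^⊗2)[1][1] = -6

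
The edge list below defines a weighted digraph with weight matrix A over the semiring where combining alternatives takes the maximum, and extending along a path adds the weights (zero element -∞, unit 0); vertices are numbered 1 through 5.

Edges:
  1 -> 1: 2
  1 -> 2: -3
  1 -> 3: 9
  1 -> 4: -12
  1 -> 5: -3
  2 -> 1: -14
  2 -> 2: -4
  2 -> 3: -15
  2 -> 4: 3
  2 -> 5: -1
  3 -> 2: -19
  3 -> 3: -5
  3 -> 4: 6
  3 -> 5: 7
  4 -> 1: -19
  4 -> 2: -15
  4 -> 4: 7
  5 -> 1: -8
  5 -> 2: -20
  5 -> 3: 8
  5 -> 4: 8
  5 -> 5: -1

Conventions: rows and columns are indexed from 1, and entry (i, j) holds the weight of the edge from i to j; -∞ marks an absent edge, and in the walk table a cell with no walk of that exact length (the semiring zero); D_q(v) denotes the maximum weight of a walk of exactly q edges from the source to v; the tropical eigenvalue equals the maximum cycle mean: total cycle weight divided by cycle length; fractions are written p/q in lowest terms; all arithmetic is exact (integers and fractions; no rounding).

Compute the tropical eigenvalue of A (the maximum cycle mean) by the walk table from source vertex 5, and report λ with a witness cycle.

q=0: [-∞, -∞, -∞, -∞, 0]
q=1: [-8, -20, 8, 8, -1]
q=2: [-6, -7, 7, 15, 15]
q=3: [7, 0, 23, 23, 14]
q=4: [9, 8, 22, 30, 30]
q=5: [22, 15, 38, 38, 29]
Optimal cycle mean attained by: cycle 3->5->3, total 7 + 8, length 2.
Answer: λ = 15/2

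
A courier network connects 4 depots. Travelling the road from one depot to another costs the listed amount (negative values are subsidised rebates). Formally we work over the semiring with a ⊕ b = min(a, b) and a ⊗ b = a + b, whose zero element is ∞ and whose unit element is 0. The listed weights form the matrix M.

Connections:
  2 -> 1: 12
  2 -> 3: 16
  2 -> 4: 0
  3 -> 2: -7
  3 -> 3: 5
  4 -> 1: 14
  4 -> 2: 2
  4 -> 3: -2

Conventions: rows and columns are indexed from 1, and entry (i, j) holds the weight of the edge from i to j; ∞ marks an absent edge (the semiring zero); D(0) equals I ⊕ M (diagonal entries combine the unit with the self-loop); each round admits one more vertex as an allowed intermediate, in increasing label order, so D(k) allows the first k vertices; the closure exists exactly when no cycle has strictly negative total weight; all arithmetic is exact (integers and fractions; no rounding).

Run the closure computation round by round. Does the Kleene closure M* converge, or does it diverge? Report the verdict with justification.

D(0):
  [0, ∞, ∞, ∞]
  [12, 0, 16, 0]
  [∞, -7, 0, ∞]
  [14, 2, -2, 0]
D(1):
  [0, ∞, ∞, ∞]
  [12, 0, 16, 0]
  [∞, -7, 0, ∞]
  [14, 2, -2, 0]
D(2):
  [0, ∞, ∞, ∞]
  [12, 0, 16, 0]
  [5, -7, 0, -7]
  [14, 2, -2, 0]
Detection: at round 3, diagonal entry (4, 4) turns strictly negative.
Key observation: the cycle 4->3->2->4 has total weight (-2) + (-7) + 0, which is strictly negative.
Answer: DIVERGES — negative cycle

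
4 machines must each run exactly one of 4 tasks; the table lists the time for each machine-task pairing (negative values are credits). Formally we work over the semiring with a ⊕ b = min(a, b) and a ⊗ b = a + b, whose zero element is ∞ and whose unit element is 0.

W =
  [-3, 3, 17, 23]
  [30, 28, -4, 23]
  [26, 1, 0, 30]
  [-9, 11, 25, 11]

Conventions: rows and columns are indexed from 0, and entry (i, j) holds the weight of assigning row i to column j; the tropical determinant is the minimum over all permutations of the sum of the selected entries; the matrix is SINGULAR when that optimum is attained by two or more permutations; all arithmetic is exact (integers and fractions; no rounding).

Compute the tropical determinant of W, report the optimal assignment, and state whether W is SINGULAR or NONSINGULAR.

σ = (0, 1, 2, 3): (-3) + 28 + 0 + 11 = 36
σ = (0, 1, 3, 2): (-3) + 28 + 30 + 25 = 80
σ = (0, 2, 1, 3): (-3) + (-4) + 1 + 11 = 5
σ = (0, 2, 3, 1): (-3) + (-4) + 30 + 11 = 34
σ = (0, 3, 1, 2): (-3) + 23 + 1 + 25 = 46
σ = (0, 3, 2, 1): (-3) + 23 + 0 + 11 = 31
σ = (1, 0, 2, 3): 3 + 30 + 0 + 11 = 44
σ = (1, 0, 3, 2): 3 + 30 + 30 + 25 = 88
σ = (1, 2, 0, 3): 3 + (-4) + 26 + 11 = 36
σ = (1, 2, 3, 0): 3 + (-4) + 30 + (-9) = 20
σ = (1, 3, 0, 2): 3 + 23 + 26 + 25 = 77
σ = (1, 3, 2, 0): 3 + 23 + 0 + (-9) = 17
σ = (2, 0, 1, 3): 17 + 30 + 1 + 11 = 59
σ = (2, 0, 3, 1): 17 + 30 + 30 + 11 = 88
σ = (2, 1, 0, 3): 17 + 28 + 26 + 11 = 82
σ = (2, 1, 3, 0): 17 + 28 + 30 + (-9) = 66
σ = (2, 3, 0, 1): 17 + 23 + 26 + 11 = 77
σ = (2, 3, 1, 0): 17 + 23 + 1 + (-9) = 32
σ = (3, 0, 1, 2): 23 + 30 + 1 + 25 = 79
σ = (3, 0, 2, 1): 23 + 30 + 0 + 11 = 64
σ = (3, 1, 0, 2): 23 + 28 + 26 + 25 = 102
σ = (3, 1, 2, 0): 23 + 28 + 0 + (-9) = 42
σ = (3, 2, 0, 1): 23 + (-4) + 26 + 11 = 56
σ = (3, 2, 1, 0): 23 + (-4) + 1 + (-9) = 11
Optimal value attained by: σ = (0, 2, 1, 3).
Answer: det⊕(W) = 5; verdict: NONSINGULAR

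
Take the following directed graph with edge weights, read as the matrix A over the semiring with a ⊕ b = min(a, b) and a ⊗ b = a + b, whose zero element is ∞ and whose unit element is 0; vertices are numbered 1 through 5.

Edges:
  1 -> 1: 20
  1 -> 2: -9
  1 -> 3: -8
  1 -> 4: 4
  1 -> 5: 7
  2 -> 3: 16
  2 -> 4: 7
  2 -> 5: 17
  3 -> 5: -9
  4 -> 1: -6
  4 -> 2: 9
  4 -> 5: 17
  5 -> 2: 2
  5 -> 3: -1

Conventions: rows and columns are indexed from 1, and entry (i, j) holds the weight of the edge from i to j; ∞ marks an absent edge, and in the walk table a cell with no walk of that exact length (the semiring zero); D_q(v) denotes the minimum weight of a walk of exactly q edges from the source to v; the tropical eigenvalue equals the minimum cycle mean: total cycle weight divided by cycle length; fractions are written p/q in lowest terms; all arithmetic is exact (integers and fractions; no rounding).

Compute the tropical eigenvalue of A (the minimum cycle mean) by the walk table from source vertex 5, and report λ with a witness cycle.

q=0: [∞, ∞, ∞, ∞, 0]
q=1: [∞, 2, -1, ∞, ∞]
q=2: [∞, ∞, 18, 9, -10]
q=3: [3, -8, -11, ∞, 9]
q=4: [23, -6, -5, -1, -20]
q=5: [-7, -18, -21, 1, -14]
Optimal cycle mean attained by: cycle 3->5->3, total (-9) + (-1), length 2.
Answer: λ = -5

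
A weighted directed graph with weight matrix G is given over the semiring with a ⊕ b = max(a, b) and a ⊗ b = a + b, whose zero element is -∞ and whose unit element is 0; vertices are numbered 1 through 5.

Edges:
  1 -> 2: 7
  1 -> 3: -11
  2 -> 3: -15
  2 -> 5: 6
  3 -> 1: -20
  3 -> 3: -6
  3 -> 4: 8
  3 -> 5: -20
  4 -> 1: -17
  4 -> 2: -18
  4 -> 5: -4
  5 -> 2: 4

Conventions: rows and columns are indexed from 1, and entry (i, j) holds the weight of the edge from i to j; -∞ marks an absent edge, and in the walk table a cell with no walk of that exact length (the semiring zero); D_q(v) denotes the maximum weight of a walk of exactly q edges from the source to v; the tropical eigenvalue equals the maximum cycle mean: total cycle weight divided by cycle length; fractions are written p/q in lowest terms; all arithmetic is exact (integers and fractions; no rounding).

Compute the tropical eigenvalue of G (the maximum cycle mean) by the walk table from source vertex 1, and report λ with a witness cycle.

q=0: [0, -∞, -∞, -∞, -∞]
q=1: [-∞, 7, -11, -∞, -∞]
q=2: [-31, -∞, -8, -3, 13]
q=3: [-20, 17, -14, 0, -7]
q=4: [-17, -3, 2, -6, 23]
q=5: [-18, 27, -4, 10, 3]
Optimal cycle mean attained by: cycle 2->5->2, total 6 + 4, length 2.
Answer: λ = 5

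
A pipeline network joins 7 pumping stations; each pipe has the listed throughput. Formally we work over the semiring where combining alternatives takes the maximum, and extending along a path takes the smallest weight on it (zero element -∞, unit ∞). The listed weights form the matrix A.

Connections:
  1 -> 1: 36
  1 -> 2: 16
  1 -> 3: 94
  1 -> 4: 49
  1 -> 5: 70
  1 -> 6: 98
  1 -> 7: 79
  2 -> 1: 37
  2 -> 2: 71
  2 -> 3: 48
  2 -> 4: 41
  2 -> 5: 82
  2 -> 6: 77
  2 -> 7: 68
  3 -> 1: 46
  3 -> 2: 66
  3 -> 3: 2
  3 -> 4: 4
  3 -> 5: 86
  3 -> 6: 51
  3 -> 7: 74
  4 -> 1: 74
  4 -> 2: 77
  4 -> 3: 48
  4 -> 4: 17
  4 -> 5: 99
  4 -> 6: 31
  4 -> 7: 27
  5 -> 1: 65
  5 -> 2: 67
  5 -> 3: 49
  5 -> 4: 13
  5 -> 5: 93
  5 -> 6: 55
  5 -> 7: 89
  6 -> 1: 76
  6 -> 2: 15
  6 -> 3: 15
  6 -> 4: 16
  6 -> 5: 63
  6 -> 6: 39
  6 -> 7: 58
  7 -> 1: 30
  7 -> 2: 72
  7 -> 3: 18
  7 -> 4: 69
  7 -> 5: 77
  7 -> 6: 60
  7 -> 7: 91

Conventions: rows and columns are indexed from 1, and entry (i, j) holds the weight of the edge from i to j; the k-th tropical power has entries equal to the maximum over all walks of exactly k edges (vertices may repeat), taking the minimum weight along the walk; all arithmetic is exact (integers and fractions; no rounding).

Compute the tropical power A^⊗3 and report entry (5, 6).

A^⊗2:
  [76, 72, 49, 69, 86, 60, 79]
  [76, 71, 49, 68, 82, 71, 82]
  [65, 72, 49, 69, 86, 66, 86]
  [65, 71, 74, 49, 93, 77, 89]
  [65, 72, 65, 69, 93, 67, 89]
  [63, 63, 76, 58, 70, 76, 76]
  [69, 72, 49, 69, 77, 72, 91]
A^⊗3:
  [69, 72, 76, 69, 86, 76, 86]
  [71, 72, 76, 69, 82, 76, 82]
  [69, 72, 65, 69, 86, 72, 86]
  [76, 72, 65, 69, 93, 71, 89]
  [69, 72, 65, 69, 93, 72, 89]
  [76, 72, 63, 69, 76, 63, 76]
  [72, 72, 69, 69, 77, 72, 91]
Key observation: the optimum is the walk 5->7->2->6, with weight 89 min 72 min 77 = 72.
Optimal value attained by: walk 5->7->2->6.
Answer: (A^⊗3)[5][6] = 72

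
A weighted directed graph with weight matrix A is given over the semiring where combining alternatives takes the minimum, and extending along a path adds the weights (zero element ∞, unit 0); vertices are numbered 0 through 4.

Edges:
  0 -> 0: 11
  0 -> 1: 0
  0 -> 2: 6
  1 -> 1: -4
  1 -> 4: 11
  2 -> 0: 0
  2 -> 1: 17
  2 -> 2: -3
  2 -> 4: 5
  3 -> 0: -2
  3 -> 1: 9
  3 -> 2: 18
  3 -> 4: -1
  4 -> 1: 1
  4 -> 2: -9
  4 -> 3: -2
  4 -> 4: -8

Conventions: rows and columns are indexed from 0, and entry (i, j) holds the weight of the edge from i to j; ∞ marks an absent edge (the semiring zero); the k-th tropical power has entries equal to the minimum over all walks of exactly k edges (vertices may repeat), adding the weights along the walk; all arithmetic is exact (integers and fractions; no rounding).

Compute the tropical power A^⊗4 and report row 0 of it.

A^⊗2:
  [6, -4, 3, ∞, 11]
  [∞, -8, 2, 9, 3]
  [-3, 0, -6, 3, -3]
  [9, -2, -10, -3, -9]
  [-9, -7, -17, -10, -16]
A^⊗3:
  [3, -8, 0, 9, 3]
  [2, -12, -6, 1, -5]
  [-6, -4, -12, -5, -11]
  [-10, -8, -18, -11, -17]
  [-17, -15, -25, -18, -24]
A^⊗4:
  [0, -12, -6, 1, -5]
  [-6, -16, -14, -7, -13]
  [-12, -10, -20, -13, -19]
  [-18, -16, -26, -19, -25]
  [-25, -23, -33, -26, -32]
Answer: row 0 of A^⊗4 = [0, -12, -6, 1, -5]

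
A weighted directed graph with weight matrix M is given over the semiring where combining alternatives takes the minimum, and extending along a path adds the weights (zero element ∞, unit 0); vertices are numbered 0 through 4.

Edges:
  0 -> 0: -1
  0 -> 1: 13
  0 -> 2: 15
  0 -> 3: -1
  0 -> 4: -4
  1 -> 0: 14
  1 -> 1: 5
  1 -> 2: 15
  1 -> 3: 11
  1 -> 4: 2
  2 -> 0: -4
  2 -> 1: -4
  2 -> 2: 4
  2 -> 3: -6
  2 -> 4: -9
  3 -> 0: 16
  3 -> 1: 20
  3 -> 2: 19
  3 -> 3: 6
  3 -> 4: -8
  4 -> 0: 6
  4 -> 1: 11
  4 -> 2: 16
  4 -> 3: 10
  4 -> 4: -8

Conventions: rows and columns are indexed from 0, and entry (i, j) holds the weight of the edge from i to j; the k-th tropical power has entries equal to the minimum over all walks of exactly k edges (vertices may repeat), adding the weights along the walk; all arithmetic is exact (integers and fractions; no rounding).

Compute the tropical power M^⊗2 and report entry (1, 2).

M^⊗2:
  [-2, 7, 12, -2, -12]
  [8, 10, 18, 9, -6]
  [-5, 0, 7, -5, -17]
  [-2, 3, 8, 2, -16]
  [-2, 3, 8, 2, -16]
Key observation: the optimum is the walk 1->4->2, with weight 2 + 16 = 18.
Optimal value attained by: walk 1->4->2.
Answer: (M^⊗2)[1][2] = 18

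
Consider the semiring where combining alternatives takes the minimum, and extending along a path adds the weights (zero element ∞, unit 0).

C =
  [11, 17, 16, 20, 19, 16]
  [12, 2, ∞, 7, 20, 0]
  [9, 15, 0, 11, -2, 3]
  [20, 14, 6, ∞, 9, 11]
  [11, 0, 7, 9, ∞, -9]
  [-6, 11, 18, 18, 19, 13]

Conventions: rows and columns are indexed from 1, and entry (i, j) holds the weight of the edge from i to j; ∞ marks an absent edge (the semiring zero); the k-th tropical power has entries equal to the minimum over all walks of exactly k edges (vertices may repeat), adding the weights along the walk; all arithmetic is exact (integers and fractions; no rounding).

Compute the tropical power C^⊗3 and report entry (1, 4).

C^⊗2:
  [10, 19, 16, 24, 14, 10]
  [-6, 4, 13, 9, 16, 2]
  [-3, -2, 0, 7, -2, -11]
  [5, 9, 6, 17, 4, 0]
  [-15, 2, 7, 7, 5, 0]
  [5, 11, 10, 14, 13, 10]
C^⊗3:
  [4, 14, 16, 23, 14, 5]
  [-4, 6, 10, 11, 11, 4]
  [-17, -2, 0, 5, -2, -11]
  [-6, 4, 6, 13, 4, -5]
  [-6, 2, 1, 5, 4, -4]
  [4, 13, 10, 18, 8, 4]
Key observation: the optimum is the walk 1->3->5->4, with weight 16 + (-2) + 9 = 23.
Optimal value attained by: walk 1->3->5->4.
Answer: (C^⊗3)[1][4] = 23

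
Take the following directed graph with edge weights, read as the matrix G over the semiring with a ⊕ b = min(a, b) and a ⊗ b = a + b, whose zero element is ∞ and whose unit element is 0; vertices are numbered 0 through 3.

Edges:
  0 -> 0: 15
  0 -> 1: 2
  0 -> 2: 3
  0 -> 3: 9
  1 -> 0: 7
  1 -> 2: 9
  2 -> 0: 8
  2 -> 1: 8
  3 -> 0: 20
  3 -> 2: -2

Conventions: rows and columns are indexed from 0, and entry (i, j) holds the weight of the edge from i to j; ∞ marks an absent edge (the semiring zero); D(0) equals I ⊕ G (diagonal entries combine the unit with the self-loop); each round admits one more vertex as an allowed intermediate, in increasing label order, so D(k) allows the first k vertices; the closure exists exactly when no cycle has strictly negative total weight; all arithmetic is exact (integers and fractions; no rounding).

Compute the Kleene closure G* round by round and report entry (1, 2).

D(0):
  [0, 2, 3, 9]
  [7, 0, 9, ∞]
  [8, 8, 0, ∞]
  [20, ∞, -2, 0]
D(1):
  [0, 2, 3, 9]
  [7, 0, 9, 16]
  [8, 8, 0, 17]
  [20, 22, -2, 0]
D(2):
  [0, 2, 3, 9]
  [7, 0, 9, 16]
  [8, 8, 0, 17]
  [20, 22, -2, 0]
D(3):
  [0, 2, 3, 9]
  [7, 0, 9, 16]
  [8, 8, 0, 17]
  [6, 6, -2, 0]
D(4):
  [0, 2, 3, 9]
  [7, 0, 9, 16]
  [8, 8, 0, 17]
  [6, 6, -2, 0]
Answer: G*[1][2] = 9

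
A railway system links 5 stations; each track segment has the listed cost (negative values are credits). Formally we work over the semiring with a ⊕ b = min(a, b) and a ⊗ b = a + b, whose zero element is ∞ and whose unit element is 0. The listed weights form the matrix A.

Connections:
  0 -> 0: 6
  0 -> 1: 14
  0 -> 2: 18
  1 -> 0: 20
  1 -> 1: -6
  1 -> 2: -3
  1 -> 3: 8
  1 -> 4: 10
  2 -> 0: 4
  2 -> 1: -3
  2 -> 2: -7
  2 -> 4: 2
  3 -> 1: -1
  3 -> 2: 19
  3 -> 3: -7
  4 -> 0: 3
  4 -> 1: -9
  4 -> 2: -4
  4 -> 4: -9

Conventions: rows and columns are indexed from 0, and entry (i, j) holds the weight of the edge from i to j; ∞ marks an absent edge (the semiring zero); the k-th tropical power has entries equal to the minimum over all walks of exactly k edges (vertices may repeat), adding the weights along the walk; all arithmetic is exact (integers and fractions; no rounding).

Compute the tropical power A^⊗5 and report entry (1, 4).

A^⊗2:
  [12, 8, 11, 22, 20]
  [1, -12, -10, 1, -1]
  [-3, -10, -14, 5, -7]
  [19, -8, -4, -14, 9]
  [-6, -18, -13, -1, -18]
A^⊗3:
  [15, 2, 4, 15, 11]
  [-6, -18, -17, -6, -10]
  [-10, -17, -21, -2, -16]
  [0, -15, -11, -21, -2]
  [-15, -27, -22, -10, -27]
A^⊗4:
  [8, -4, -3, 8, 2]
  [-13, -24, -24, -13, -19]
  [-17, -25, -28, -9, -25]
  [-7, -22, -18, -28, -11]
  [-24, -36, -31, -19, -36]
A^⊗5:
  [1, -10, -10, 1, -7]
  [-20, -30, -31, -20, -28]
  [-24, -34, -35, -17, -34]
  [-14, -29, -25, -35, -20]
  [-33, -45, -40, -28, -45]
Key observation: the optimum is the walk 1->2->4->4->4->4, with weight (-3) + 2 + (-9) + (-9) + (-9) = -28.
Optimal value attained by: walk 1->2->4->4->4->4.
Answer: (A^⊗5)[1][4] = -28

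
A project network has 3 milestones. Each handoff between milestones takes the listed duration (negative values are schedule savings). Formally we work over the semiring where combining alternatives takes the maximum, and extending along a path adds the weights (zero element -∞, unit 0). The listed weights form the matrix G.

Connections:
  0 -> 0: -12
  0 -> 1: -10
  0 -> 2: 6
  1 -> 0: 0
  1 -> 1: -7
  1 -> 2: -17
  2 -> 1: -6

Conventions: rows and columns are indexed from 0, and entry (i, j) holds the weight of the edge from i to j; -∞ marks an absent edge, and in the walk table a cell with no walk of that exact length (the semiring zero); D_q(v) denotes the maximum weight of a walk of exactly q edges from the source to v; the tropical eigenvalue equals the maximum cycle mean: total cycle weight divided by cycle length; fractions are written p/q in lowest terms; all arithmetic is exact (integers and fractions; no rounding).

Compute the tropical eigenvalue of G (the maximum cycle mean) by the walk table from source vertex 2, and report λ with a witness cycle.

q=0: [-∞, -∞, 0]
q=1: [-∞, -6, -∞]
q=2: [-6, -13, -23]
q=3: [-13, -16, 0]
Optimal cycle mean attained by: cycle 0->2->1->0, total 6 + (-6) + 0, length 3.
Answer: λ = 0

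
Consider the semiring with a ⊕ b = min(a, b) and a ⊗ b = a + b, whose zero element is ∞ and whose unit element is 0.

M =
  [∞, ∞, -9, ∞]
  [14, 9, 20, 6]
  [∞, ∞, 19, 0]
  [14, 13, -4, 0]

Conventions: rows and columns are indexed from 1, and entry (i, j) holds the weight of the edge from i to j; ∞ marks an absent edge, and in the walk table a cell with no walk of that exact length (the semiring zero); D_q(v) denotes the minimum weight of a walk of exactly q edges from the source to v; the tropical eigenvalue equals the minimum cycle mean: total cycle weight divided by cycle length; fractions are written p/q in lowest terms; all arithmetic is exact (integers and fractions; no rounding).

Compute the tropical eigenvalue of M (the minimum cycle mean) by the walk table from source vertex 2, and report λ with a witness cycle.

q=0: [∞, 0, ∞, ∞]
q=1: [14, 9, 20, 6]
q=2: [20, 18, 2, 6]
q=3: [20, 19, 2, 2]
q=4: [16, 15, -2, 2]
Optimal cycle mean attained by: cycle 3->4->3, total 0 + (-4), length 2.
Answer: λ = -2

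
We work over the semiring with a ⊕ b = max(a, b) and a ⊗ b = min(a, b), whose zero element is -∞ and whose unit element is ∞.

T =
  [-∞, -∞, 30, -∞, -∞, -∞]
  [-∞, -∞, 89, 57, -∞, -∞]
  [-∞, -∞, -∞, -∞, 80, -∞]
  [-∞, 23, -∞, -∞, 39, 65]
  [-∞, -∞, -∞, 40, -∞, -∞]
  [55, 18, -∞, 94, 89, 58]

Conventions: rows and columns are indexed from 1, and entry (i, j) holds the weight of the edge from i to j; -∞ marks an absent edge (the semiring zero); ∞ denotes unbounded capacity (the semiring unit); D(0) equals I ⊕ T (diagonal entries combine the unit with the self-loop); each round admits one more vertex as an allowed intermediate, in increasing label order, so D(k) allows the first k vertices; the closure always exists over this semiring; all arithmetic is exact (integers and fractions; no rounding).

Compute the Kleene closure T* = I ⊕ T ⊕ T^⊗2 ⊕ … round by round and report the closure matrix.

D(0):
  [∞, -∞, 30, -∞, -∞, -∞]
  [-∞, ∞, 89, 57, -∞, -∞]
  [-∞, -∞, ∞, -∞, 80, -∞]
  [-∞, 23, -∞, ∞, 39, 65]
  [-∞, -∞, -∞, 40, ∞, -∞]
  [55, 18, -∞, 94, 89, ∞]
D(1):
  [∞, -∞, 30, -∞, -∞, -∞]
  [-∞, ∞, 89, 57, -∞, -∞]
  [-∞, -∞, ∞, -∞, 80, -∞]
  [-∞, 23, -∞, ∞, 39, 65]
  [-∞, -∞, -∞, 40, ∞, -∞]
  [55, 18, 30, 94, 89, ∞]
D(2):
  [∞, -∞, 30, -∞, -∞, -∞]
  [-∞, ∞, 89, 57, -∞, -∞]
  [-∞, -∞, ∞, -∞, 80, -∞]
  [-∞, 23, 23, ∞, 39, 65]
  [-∞, -∞, -∞, 40, ∞, -∞]
  [55, 18, 30, 94, 89, ∞]
D(3):
  [∞, -∞, 30, -∞, 30, -∞]
  [-∞, ∞, 89, 57, 80, -∞]
  [-∞, -∞, ∞, -∞, 80, -∞]
  [-∞, 23, 23, ∞, 39, 65]
  [-∞, -∞, -∞, 40, ∞, -∞]
  [55, 18, 30, 94, 89, ∞]
D(4):
  [∞, -∞, 30, -∞, 30, -∞]
  [-∞, ∞, 89, 57, 80, 57]
  [-∞, -∞, ∞, -∞, 80, -∞]
  [-∞, 23, 23, ∞, 39, 65]
  [-∞, 23, 23, 40, ∞, 40]
  [55, 23, 30, 94, 89, ∞]
D(5):
  [∞, 23, 30, 30, 30, 30]
  [-∞, ∞, 89, 57, 80, 57]
  [-∞, 23, ∞, 40, 80, 40]
  [-∞, 23, 23, ∞, 39, 65]
  [-∞, 23, 23, 40, ∞, 40]
  [55, 23, 30, 94, 89, ∞]
D(6):
  [∞, 23, 30, 30, 30, 30]
  [55, ∞, 89, 57, 80, 57]
  [40, 23, ∞, 40, 80, 40]
  [55, 23, 30, ∞, 65, 65]
  [40, 23, 30, 40, ∞, 40]
  [55, 23, 30, 94, 89, ∞]
Answer: T* = [[∞, 23, 30, 30, 30, 30], [55, ∞, 89, 57, 80, 57], [40, 23, ∞, 40, 80, 40], [55, 23, 30, ∞, 65, 65], [40, 23, 30, 40, ∞, 40], [55, 23, 30, 94, 89, ∞]]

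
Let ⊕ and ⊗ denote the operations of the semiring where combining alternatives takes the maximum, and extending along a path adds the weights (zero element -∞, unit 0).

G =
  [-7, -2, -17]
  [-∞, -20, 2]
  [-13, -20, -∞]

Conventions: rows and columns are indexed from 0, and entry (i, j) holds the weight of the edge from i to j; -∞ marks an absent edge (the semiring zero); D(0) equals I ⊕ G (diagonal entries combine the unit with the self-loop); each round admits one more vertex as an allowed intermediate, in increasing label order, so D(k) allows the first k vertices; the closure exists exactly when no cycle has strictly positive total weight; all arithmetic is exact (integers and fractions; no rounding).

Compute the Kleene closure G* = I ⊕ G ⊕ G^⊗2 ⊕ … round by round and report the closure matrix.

D(0):
  [0, -2, -17]
  [-∞, 0, 2]
  [-13, -20, 0]
D(1):
  [0, -2, -17]
  [-∞, 0, 2]
  [-13, -15, 0]
D(2):
  [0, -2, 0]
  [-∞, 0, 2]
  [-13, -15, 0]
D(3):
  [0, -2, 0]
  [-11, 0, 2]
  [-13, -15, 0]
Answer: G* = [[0, -2, 0], [-11, 0, 2], [-13, -15, 0]]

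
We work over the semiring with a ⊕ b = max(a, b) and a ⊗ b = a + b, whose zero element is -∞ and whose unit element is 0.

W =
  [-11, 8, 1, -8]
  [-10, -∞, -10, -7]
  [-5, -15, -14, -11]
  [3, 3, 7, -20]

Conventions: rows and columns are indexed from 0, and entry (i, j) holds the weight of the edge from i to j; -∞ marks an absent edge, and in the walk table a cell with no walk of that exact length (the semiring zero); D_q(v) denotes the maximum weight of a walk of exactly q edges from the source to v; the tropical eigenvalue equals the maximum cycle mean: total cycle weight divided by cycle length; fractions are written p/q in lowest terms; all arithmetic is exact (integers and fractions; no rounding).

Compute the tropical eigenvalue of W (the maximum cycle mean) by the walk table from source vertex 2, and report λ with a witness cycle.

q=0: [-∞, -∞, 0, -∞]
q=1: [-5, -15, -14, -11]
q=2: [-8, 3, -4, -13]
q=3: [-7, 0, -6, -4]
q=4: [-1, 1, 3, -7]
Optimal cycle mean attained by: cycle 0->1->3->0, total 8 + (-7) + 3, length 3.
Answer: λ = 4/3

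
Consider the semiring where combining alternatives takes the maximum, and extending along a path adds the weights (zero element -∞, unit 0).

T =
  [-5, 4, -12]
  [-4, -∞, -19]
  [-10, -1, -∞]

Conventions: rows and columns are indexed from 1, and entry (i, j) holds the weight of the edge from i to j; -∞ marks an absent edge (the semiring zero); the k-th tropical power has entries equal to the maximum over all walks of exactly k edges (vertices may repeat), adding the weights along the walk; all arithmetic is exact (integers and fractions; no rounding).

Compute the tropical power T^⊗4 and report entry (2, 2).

T^⊗2:
  [0, -1, -15]
  [-9, 0, -16]
  [-5, -6, -20]
T^⊗3:
  [-5, 4, -12]
  [-4, -5, -19]
  [-10, -1, -17]
T^⊗4:
  [0, -1, -15]
  [-9, 0, -16]
  [-5, -6, -20]
Key observation: the optimum is the walk 2->1->2->1->2, with weight (-4) + 4 + (-4) + 4 = 0.
Optimal value attained by: walk 2->1->2->1->2.
Answer: (T^⊗4)[2][2] = 0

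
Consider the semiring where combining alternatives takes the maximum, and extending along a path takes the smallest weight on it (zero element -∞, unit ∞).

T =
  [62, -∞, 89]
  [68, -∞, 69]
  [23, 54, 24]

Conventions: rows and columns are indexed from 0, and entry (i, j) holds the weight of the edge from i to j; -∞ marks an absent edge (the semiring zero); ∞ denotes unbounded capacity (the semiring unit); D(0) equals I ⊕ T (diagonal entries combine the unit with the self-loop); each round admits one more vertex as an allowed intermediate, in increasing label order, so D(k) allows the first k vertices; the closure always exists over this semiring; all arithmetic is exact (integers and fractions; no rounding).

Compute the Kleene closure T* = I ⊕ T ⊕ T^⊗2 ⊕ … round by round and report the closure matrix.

D(0):
  [∞, -∞, 89]
  [68, ∞, 69]
  [23, 54, ∞]
D(1):
  [∞, -∞, 89]
  [68, ∞, 69]
  [23, 54, ∞]
D(2):
  [∞, -∞, 89]
  [68, ∞, 69]
  [54, 54, ∞]
D(3):
  [∞, 54, 89]
  [68, ∞, 69]
  [54, 54, ∞]
Answer: T* = [[∞, 54, 89], [68, ∞, 69], [54, 54, ∞]]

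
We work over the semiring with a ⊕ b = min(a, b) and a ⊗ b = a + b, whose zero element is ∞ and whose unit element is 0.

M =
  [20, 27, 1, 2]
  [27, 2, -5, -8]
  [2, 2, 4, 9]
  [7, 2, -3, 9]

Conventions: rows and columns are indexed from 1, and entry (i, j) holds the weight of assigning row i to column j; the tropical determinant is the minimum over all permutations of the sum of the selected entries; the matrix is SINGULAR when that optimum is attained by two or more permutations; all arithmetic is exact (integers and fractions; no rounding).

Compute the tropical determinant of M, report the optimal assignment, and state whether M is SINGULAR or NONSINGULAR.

σ = (1, 2, 3, 4): 20 + 2 + 4 + 9 = 35
σ = (1, 2, 4, 3): 20 + 2 + 9 + (-3) = 28
σ = (1, 3, 2, 4): 20 + (-5) + 2 + 9 = 26
σ = (1, 3, 4, 2): 20 + (-5) + 9 + 2 = 26
σ = (1, 4, 2, 3): 20 + (-8) + 2 + (-3) = 11
σ = (1, 4, 3, 2): 20 + (-8) + 4 + 2 = 18
σ = (2, 1, 3, 4): 27 + 27 + 4 + 9 = 67
σ = (2, 1, 4, 3): 27 + 27 + 9 + (-3) = 60
σ = (2, 3, 1, 4): 27 + (-5) + 2 + 9 = 33
σ = (2, 3, 4, 1): 27 + (-5) + 9 + 7 = 38
σ = (2, 4, 1, 3): 27 + (-8) + 2 + (-3) = 18
σ = (2, 4, 3, 1): 27 + (-8) + 4 + 7 = 30
σ = (3, 1, 2, 4): 1 + 27 + 2 + 9 = 39
σ = (3, 1, 4, 2): 1 + 27 + 9 + 2 = 39
σ = (3, 2, 1, 4): 1 + 2 + 2 + 9 = 14
σ = (3, 2, 4, 1): 1 + 2 + 9 + 7 = 19
σ = (3, 4, 1, 2): 1 + (-8) + 2 + 2 = -3
σ = (3, 4, 2, 1): 1 + (-8) + 2 + 7 = 2
σ = (4, 1, 2, 3): 2 + 27 + 2 + (-3) = 28
σ = (4, 1, 3, 2): 2 + 27 + 4 + 2 = 35
σ = (4, 2, 1, 3): 2 + 2 + 2 + (-3) = 3
σ = (4, 2, 3, 1): 2 + 2 + 4 + 7 = 15
σ = (4, 3, 1, 2): 2 + (-5) + 2 + 2 = 1
σ = (4, 3, 2, 1): 2 + (-5) + 2 + 7 = 6
Optimal value attained by: σ = (3, 4, 1, 2).
Answer: det⊕(M) = -3; verdict: NONSINGULAR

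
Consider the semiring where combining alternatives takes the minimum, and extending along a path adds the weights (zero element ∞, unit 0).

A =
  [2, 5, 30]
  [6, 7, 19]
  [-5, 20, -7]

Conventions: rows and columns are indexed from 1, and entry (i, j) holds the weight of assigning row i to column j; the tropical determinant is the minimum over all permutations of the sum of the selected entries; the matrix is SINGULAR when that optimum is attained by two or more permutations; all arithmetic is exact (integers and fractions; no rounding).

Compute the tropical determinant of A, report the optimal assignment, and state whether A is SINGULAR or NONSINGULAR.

σ = (1, 2, 3): 2 + 7 + (-7) = 2
σ = (1, 3, 2): 2 + 19 + 20 = 41
σ = (2, 1, 3): 5 + 6 + (-7) = 4
σ = (2, 3, 1): 5 + 19 + (-5) = 19
σ = (3, 1, 2): 30 + 6 + 20 = 56
σ = (3, 2, 1): 30 + 7 + (-5) = 32
Optimal value attained by: σ = (1, 2, 3).
Answer: det⊕(A) = 2; verdict: NONSINGULAR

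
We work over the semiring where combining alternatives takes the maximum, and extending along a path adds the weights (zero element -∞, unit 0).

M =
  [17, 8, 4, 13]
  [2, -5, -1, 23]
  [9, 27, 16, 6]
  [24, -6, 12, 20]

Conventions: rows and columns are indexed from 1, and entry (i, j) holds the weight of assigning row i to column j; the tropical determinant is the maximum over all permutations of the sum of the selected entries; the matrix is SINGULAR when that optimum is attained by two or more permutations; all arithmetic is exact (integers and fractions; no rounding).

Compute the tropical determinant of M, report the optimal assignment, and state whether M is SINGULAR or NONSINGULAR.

σ = (1, 2, 3, 4): 17 + (-5) + 16 + 20 = 48
σ = (1, 2, 4, 3): 17 + (-5) + 6 + 12 = 30
σ = (1, 3, 2, 4): 17 + (-1) + 27 + 20 = 63
σ = (1, 3, 4, 2): 17 + (-1) + 6 + (-6) = 16
σ = (1, 4, 2, 3): 17 + 23 + 27 + 12 = 79
σ = (1, 4, 3, 2): 17 + 23 + 16 + (-6) = 50
σ = (2, 1, 3, 4): 8 + 2 + 16 + 20 = 46
σ = (2, 1, 4, 3): 8 + 2 + 6 + 12 = 28
σ = (2, 3, 1, 4): 8 + (-1) + 9 + 20 = 36
σ = (2, 3, 4, 1): 8 + (-1) + 6 + 24 = 37
σ = (2, 4, 1, 3): 8 + 23 + 9 + 12 = 52
σ = (2, 4, 3, 1): 8 + 23 + 16 + 24 = 71
σ = (3, 1, 2, 4): 4 + 2 + 27 + 20 = 53
σ = (3, 1, 4, 2): 4 + 2 + 6 + (-6) = 6
σ = (3, 2, 1, 4): 4 + (-5) + 9 + 20 = 28
σ = (3, 2, 4, 1): 4 + (-5) + 6 + 24 = 29
σ = (3, 4, 1, 2): 4 + 23 + 9 + (-6) = 30
σ = (3, 4, 2, 1): 4 + 23 + 27 + 24 = 78
σ = (4, 1, 2, 3): 13 + 2 + 27 + 12 = 54
σ = (4, 1, 3, 2): 13 + 2 + 16 + (-6) = 25
σ = (4, 2, 1, 3): 13 + (-5) + 9 + 12 = 29
σ = (4, 2, 3, 1): 13 + (-5) + 16 + 24 = 48
σ = (4, 3, 1, 2): 13 + (-1) + 9 + (-6) = 15
σ = (4, 3, 2, 1): 13 + (-1) + 27 + 24 = 63
Optimal value attained by: σ = (1, 4, 2, 3).
Answer: det⊕(M) = 79; verdict: NONSINGULAR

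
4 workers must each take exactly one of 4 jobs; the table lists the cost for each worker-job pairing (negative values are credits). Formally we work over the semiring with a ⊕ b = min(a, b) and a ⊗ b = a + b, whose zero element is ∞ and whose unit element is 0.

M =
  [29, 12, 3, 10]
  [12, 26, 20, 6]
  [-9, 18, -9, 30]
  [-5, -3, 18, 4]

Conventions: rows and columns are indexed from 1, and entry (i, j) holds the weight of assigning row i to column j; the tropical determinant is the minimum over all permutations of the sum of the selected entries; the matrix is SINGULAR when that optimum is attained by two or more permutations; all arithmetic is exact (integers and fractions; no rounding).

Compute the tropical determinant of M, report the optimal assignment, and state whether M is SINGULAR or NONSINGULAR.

σ = (1, 2, 3, 4): 29 + 26 + (-9) + 4 = 50
σ = (1, 2, 4, 3): 29 + 26 + 30 + 18 = 103
σ = (1, 3, 2, 4): 29 + 20 + 18 + 4 = 71
σ = (1, 3, 4, 2): 29 + 20 + 30 + (-3) = 76
σ = (1, 4, 2, 3): 29 + 6 + 18 + 18 = 71
σ = (1, 4, 3, 2): 29 + 6 + (-9) + (-3) = 23
σ = (2, 1, 3, 4): 12 + 12 + (-9) + 4 = 19
σ = (2, 1, 4, 3): 12 + 12 + 30 + 18 = 72
σ = (2, 3, 1, 4): 12 + 20 + (-9) + 4 = 27
σ = (2, 3, 4, 1): 12 + 20 + 30 + (-5) = 57
σ = (2, 4, 1, 3): 12 + 6 + (-9) + 18 = 27
σ = (2, 4, 3, 1): 12 + 6 + (-9) + (-5) = 4
σ = (3, 1, 2, 4): 3 + 12 + 18 + 4 = 37
σ = (3, 1, 4, 2): 3 + 12 + 30 + (-3) = 42
σ = (3, 2, 1, 4): 3 + 26 + (-9) + 4 = 24
σ = (3, 2, 4, 1): 3 + 26 + 30 + (-5) = 54
σ = (3, 4, 1, 2): 3 + 6 + (-9) + (-3) = -3
σ = (3, 4, 2, 1): 3 + 6 + 18 + (-5) = 22
σ = (4, 1, 2, 3): 10 + 12 + 18 + 18 = 58
σ = (4, 1, 3, 2): 10 + 12 + (-9) + (-3) = 10
σ = (4, 2, 1, 3): 10 + 26 + (-9) + 18 = 45
σ = (4, 2, 3, 1): 10 + 26 + (-9) + (-5) = 22
σ = (4, 3, 1, 2): 10 + 20 + (-9) + (-3) = 18
σ = (4, 3, 2, 1): 10 + 20 + 18 + (-5) = 43
Optimal value attained by: σ = (3, 4, 1, 2).
Answer: det⊕(M) = -3; verdict: NONSINGULAR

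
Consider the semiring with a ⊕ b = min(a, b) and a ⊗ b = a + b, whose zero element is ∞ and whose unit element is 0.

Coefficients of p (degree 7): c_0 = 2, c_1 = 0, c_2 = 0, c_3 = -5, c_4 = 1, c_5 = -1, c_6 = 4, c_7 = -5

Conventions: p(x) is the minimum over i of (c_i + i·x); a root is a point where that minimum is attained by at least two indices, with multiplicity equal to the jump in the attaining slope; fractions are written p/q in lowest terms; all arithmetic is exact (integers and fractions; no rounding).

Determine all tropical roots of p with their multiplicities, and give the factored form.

hull edge (i=0, c=2) to (i=3, c=-5): slope -7/3, span 3
hull edge (i=3, c=-5) to (i=7, c=-5): slope 0, span 4
Factored form: p(x) = -5 ⊗ (x ⊕ 0) ⊗ (x ⊕ 0) ⊗ (x ⊕ 0) ⊗ (x ⊕ 0) ⊗ (x ⊕ 7/3) ⊗ (x ⊕ 7/3) ⊗ (x ⊕ 7/3)
Answer: roots = 0 (mult 4), 7/3 (mult 3)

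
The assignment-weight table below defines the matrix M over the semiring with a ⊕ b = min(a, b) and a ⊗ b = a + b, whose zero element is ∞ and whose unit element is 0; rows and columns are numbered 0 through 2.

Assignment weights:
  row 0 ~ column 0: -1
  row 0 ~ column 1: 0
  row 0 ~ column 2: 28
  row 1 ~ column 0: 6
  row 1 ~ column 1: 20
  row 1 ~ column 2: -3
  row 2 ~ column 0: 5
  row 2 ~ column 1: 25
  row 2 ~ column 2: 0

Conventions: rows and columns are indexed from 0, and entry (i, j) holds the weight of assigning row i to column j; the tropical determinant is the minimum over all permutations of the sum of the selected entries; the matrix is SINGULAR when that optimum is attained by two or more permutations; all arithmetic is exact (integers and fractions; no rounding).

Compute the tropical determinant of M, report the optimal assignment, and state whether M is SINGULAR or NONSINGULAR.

σ = (0, 1, 2): (-1) + 20 + 0 = 19
σ = (0, 2, 1): (-1) + (-3) + 25 = 21
σ = (1, 0, 2): 0 + 6 + 0 = 6
σ = (1, 2, 0): 0 + (-3) + 5 = 2
σ = (2, 0, 1): 28 + 6 + 25 = 59
σ = (2, 1, 0): 28 + 20 + 5 = 53
Optimal value attained by: σ = (1, 2, 0).
Answer: det⊕(M) = 2; verdict: NONSINGULAR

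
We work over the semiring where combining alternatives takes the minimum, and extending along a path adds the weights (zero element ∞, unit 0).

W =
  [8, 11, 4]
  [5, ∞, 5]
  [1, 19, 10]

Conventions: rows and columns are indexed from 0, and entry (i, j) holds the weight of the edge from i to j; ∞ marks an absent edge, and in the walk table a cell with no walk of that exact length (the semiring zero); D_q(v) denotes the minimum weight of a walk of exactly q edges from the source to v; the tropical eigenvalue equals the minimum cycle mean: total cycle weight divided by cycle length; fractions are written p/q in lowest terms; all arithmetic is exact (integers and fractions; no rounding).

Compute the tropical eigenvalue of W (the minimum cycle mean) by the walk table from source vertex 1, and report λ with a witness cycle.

q=0: [∞, 0, ∞]
q=1: [5, ∞, 5]
q=2: [6, 16, 9]
q=3: [10, 17, 10]
Optimal cycle mean attained by: cycle 0->2->0, total 4 + 1, length 2.
Answer: λ = 5/2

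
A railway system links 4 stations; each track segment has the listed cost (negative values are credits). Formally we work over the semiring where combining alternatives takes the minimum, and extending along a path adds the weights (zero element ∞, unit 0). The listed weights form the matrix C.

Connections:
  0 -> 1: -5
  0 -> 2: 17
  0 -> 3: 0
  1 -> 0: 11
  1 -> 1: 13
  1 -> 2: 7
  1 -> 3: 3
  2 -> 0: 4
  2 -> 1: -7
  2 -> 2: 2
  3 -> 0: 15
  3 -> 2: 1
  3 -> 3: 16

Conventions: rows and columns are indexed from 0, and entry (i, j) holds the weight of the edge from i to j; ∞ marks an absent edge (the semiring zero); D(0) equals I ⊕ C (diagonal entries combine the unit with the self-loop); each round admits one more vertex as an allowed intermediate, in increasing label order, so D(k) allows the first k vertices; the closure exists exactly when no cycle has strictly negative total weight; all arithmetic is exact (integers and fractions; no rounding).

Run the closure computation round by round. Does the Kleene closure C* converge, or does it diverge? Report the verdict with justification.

D(0):
  [0, -5, 17, 0]
  [11, 0, 7, 3]
  [4, -7, 0, ∞]
  [15, ∞, 1, 0]
D(1):
  [0, -5, 17, 0]
  [11, 0, 7, 3]
  [4, -7, 0, 4]
  [15, 10, 1, 0]
D(2):
  [0, -5, 2, -2]
  [11, 0, 7, 3]
  [4, -7, 0, -4]
  [15, 10, 1, 0]
Detection: at round 3, diagonal entry (3, 3) turns strictly negative.
Key observation: the cycle 3->2->1->3 has total weight 1 + (-7) + 3, which is strictly negative.
Answer: DIVERGES — negative cycle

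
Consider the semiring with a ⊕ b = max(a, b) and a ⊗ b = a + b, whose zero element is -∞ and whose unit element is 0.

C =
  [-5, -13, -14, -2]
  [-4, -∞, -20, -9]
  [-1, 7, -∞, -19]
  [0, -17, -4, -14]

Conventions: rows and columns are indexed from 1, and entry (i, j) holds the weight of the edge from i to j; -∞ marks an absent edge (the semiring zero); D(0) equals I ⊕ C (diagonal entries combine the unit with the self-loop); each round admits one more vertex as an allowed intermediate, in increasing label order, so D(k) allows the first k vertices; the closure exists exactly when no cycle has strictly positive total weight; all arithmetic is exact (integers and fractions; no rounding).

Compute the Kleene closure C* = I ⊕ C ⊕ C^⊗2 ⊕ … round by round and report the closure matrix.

D(0):
  [0, -13, -14, -2]
  [-4, 0, -20, -9]
  [-1, 7, 0, -19]
  [0, -17, -4, 0]
D(1):
  [0, -13, -14, -2]
  [-4, 0, -18, -6]
  [-1, 7, 0, -3]
  [0, -13, -4, 0]
D(2):
  [0, -13, -14, -2]
  [-4, 0, -18, -6]
  [3, 7, 0, 1]
  [0, -13, -4, 0]
D(3):
  [0, -7, -14, -2]
  [-4, 0, -18, -6]
  [3, 7, 0, 1]
  [0, 3, -4, 0]
D(4):
  [0, 1, -6, -2]
  [-4, 0, -10, -6]
  [3, 7, 0, 1]
  [0, 3, -4, 0]
Answer: C* = [[0, 1, -6, -2], [-4, 0, -10, -6], [3, 7, 0, 1], [0, 3, -4, 0]]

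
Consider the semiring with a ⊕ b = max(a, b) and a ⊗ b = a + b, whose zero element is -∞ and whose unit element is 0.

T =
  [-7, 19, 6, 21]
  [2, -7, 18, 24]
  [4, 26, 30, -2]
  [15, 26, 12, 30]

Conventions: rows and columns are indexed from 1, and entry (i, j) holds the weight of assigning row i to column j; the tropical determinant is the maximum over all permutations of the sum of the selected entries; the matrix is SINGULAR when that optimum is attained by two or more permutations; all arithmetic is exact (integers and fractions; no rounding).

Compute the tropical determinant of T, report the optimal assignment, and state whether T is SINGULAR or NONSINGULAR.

σ = (1, 2, 3, 4): (-7) + (-7) + 30 + 30 = 46
σ = (1, 2, 4, 3): (-7) + (-7) + (-2) + 12 = -4
σ = (1, 3, 2, 4): (-7) + 18 + 26 + 30 = 67
σ = (1, 3, 4, 2): (-7) + 18 + (-2) + 26 = 35
σ = (1, 4, 2, 3): (-7) + 24 + 26 + 12 = 55
σ = (1, 4, 3, 2): (-7) + 24 + 30 + 26 = 73
σ = (2, 1, 3, 4): 19 + 2 + 30 + 30 = 81
σ = (2, 1, 4, 3): 19 + 2 + (-2) + 12 = 31
σ = (2, 3, 1, 4): 19 + 18 + 4 + 30 = 71
σ = (2, 3, 4, 1): 19 + 18 + (-2) + 15 = 50
σ = (2, 4, 1, 3): 19 + 24 + 4 + 12 = 59
σ = (2, 4, 3, 1): 19 + 24 + 30 + 15 = 88
σ = (3, 1, 2, 4): 6 + 2 + 26 + 30 = 64
σ = (3, 1, 4, 2): 6 + 2 + (-2) + 26 = 32
σ = (3, 2, 1, 4): 6 + (-7) + 4 + 30 = 33
σ = (3, 2, 4, 1): 6 + (-7) + (-2) + 15 = 12
σ = (3, 4, 1, 2): 6 + 24 + 4 + 26 = 60
σ = (3, 4, 2, 1): 6 + 24 + 26 + 15 = 71
σ = (4, 1, 2, 3): 21 + 2 + 26 + 12 = 61
σ = (4, 1, 3, 2): 21 + 2 + 30 + 26 = 79
σ = (4, 2, 1, 3): 21 + (-7) + 4 + 12 = 30
σ = (4, 2, 3, 1): 21 + (-7) + 30 + 15 = 59
σ = (4, 3, 1, 2): 21 + 18 + 4 + 26 = 69
σ = (4, 3, 2, 1): 21 + 18 + 26 + 15 = 80
Optimal value attained by: σ = (2, 4, 3, 1).
Answer: det⊕(T) = 88; verdict: NONSINGULAR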